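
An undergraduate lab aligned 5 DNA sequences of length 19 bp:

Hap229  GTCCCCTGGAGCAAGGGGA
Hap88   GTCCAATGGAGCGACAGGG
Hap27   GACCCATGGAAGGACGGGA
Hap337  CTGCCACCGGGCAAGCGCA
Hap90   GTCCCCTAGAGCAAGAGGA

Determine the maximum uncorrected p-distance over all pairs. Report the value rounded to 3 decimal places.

Pairwise Hamming distances:
  Hap229 vs Hap88: 6
  Hap229 vs Hap27: 6
  Hap229 vs Hap337: 8
  Hap229 vs Hap90: 2
  Hap88 vs Hap27: 6
  Hap88 vs Hap337: 11
  Hap88 vs Hap90: 6
  Hap27 vs Hap337: 12
  Hap27 vs Hap90: 8
  Hap337 vs Hap90: 8
The largest is 12 mismatches, between Hap27 and Hap337; p = 12/19 = 0.632.

0.632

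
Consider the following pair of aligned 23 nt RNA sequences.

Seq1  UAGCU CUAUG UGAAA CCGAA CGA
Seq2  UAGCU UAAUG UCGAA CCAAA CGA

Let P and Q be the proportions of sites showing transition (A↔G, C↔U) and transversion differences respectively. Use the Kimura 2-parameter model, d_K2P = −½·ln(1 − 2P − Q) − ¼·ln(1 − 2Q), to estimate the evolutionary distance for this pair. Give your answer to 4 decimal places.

The sequences differ at positions 6 (C/U, transition), 7 (U/A, transversion), 12 (G/C, transversion), 13 (A/G, transition), 18 (G/A, transition).
Of the 5 differences, 3 transitions and 2 transversions over 23 sites: P = 3/23 = 0.130435, Q = 2/23 = 0.086957.
d = −0.5·ln(0.652173) − 0.25·ln(0.826086) = −0.5·(-0.427445) − 0.25·(-0.191056) = 0.2615.

0.2615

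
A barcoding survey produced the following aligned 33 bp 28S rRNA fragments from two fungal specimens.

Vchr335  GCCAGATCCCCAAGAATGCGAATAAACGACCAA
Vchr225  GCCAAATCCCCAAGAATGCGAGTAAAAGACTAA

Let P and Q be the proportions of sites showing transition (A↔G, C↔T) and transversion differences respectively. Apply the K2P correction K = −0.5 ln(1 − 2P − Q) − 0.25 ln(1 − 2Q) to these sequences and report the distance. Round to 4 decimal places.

Differing sites — 5:G/A (Ti); 22:A/G (Ti); 27:C/A (Tv); 31:C/T (Ti).
Of the 4 differences, 3 transitions and 1 transversion over 33 sites: P = 3/33 = 0.090909, Q = 1/33 = 0.030303.
d = −0.5·ln(0.787879) − 0.25·ln(0.939394) = −0.5·(-0.238411) − 0.25·(-0.062520) = 0.1348.

0.1348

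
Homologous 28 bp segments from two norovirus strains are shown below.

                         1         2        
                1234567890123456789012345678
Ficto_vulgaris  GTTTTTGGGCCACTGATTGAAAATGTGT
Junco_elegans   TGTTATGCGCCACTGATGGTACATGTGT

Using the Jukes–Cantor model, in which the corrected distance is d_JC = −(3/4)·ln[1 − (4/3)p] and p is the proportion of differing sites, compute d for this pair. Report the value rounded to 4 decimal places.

0.3041

Differing sites — 1:G/T; 2:T/G; 5:T/A; 8:G/C; 18:T/G; 20:A/T; 22:A/C.
p = 7/28 = 0.250000.
d = −0.75 · ln(1 − (4/3)·0.250000) = −0.75 · ln(0.666667) = −0.75 · (-0.405465) = 0.3041.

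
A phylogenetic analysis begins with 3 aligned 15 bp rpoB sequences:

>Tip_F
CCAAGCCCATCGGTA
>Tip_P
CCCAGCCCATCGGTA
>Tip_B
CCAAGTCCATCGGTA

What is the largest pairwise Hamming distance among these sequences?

Pairwise Hamming distances:
  Tip_F vs Tip_P: 1
  Tip_F vs Tip_B: 1
  Tip_P vs Tip_B: 2
The largest is 2, between Tip_P and Tip_B.

2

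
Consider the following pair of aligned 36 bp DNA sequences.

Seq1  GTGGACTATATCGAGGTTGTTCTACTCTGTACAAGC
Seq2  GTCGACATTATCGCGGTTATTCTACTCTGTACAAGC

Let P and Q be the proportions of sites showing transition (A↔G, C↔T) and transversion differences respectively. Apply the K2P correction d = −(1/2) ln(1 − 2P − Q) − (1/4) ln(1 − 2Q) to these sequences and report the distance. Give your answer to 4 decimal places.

0.1540

The sequences differ at positions 3 (G/C, transversion), 7 (T/A, transversion), 8 (A/T, transversion), 14 (A/C, transversion), 19 (G/A, transition).
Of the 5 differences, 1 transition and 4 transversions over 36 sites: P = 1/36 = 0.027778, Q = 4/36 = 0.111111.
d = −0.5·ln(0.833333) − 0.25·ln(0.777778) = −0.5·(-0.182322) − 0.25·(-0.251314) = 0.1540.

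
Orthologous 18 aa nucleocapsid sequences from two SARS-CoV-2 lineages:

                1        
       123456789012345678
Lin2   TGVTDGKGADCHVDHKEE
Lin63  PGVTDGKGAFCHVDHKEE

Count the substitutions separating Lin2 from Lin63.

The sequences differ at positions 1 (T/P), 10 (D/F).
That gives 2 mismatches out of 18 aligned sites, so the Hamming distance is 2.

2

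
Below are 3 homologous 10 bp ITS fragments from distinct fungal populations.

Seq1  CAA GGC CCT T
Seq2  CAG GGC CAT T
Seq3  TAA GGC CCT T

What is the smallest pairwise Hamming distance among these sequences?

1

Pairwise Hamming distances:
  Seq1 vs Seq2: 2
  Seq1 vs Seq3: 1
  Seq2 vs Seq3: 3
The smallest is 1, between Seq1 and Seq3.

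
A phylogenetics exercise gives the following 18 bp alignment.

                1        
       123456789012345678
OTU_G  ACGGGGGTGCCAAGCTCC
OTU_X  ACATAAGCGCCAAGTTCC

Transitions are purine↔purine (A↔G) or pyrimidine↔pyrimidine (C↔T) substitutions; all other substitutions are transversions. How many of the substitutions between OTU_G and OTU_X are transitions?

5

Mismatches occur at site 3 (G→A, transition), site 4 (G→T, transversion), site 5 (G→A, transition), site 6 (G→A, transition), site 8 (T→C, transition), site 15 (C→T, transition).
Of the 6 differences, 5 transitions and 1 transversion, so the answer is 5.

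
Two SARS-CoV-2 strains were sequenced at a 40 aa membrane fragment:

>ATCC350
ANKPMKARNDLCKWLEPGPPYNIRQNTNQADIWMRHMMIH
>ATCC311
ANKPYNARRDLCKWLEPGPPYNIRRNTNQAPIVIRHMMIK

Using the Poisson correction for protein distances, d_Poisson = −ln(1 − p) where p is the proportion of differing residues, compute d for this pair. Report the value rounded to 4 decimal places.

Differing sites — 5:M/Y; 6:K/N; 9:N/R; 25:Q/R; 31:D/P; 33:W/V; 34:M/I; 40:H/K.
p = 8/40 = 0.200000.
d = −ln(1 − 0.200000) = −ln(0.800000) = 0.2231.

0.2231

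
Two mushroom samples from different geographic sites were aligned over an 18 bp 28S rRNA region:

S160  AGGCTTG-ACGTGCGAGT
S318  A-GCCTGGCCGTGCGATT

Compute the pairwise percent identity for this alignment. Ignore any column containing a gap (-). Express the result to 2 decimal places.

Excluding the 2 gap columns leaves 16 comparable sites.
Differing sites — 5:T/C; 9:A/C; 17:G/T.
13 of the 16 comparable sites match, so the percent identity is 13/16 × 100 = 81.25%.

81.25%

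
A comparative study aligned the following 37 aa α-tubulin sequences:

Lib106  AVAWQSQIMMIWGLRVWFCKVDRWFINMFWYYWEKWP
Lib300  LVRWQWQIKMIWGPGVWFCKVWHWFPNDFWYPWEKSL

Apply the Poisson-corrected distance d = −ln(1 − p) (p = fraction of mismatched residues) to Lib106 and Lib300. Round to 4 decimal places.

0.4329

The sequences differ at positions 1 (A/L), 3 (A/R), 6 (S/W), 9 (M/K), 14 (L/P), 15 (R/G), 22 (D/W), 23 (R/H), 26 (I/P), 28 (M/D), 32 (Y/P), 36 (W/S), 37 (P/L).
p = 13/37 = 0.351351.
d = −ln(1 − 0.351351) = −ln(0.648649) = 0.4329.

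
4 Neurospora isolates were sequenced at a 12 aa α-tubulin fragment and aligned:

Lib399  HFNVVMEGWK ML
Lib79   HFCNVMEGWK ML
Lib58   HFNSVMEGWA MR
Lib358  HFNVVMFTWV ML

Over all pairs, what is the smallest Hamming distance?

2

Pairwise Hamming distances:
  Lib399 vs Lib79: 2
  Lib399 vs Lib58: 3
  Lib399 vs Lib358: 3
  Lib79 vs Lib58: 4
  Lib79 vs Lib358: 5
  Lib58 vs Lib358: 5
The smallest is 2, between Lib399 and Lib79.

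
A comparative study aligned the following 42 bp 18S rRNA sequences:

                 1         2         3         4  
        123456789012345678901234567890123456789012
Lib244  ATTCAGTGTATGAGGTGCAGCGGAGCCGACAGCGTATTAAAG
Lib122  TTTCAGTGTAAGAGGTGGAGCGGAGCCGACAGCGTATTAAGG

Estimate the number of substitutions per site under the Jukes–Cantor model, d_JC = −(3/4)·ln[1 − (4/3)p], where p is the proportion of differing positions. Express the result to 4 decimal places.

0.1019

Differing sites — 1:A/T; 11:T/A; 18:C/G; 41:A/G.
p = 4/42 = 0.095238.
d = −0.75 · ln(1 − (4/3)·0.095238) = −0.75 · ln(0.873016) = −0.75 · (-0.135801) = 0.1019.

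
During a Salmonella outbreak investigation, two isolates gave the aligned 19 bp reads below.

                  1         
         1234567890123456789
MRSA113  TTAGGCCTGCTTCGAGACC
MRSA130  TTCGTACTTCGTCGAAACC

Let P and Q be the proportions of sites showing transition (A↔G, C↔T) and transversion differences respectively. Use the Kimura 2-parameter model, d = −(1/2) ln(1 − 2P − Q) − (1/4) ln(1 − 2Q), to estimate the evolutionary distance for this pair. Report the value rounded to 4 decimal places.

0.4166

Differing sites — 3:A/C (Tv); 5:G/T (Tv); 6:C/A (Tv); 9:G/T (Tv); 11:T/G (Tv); 16:G/A (Ti).
Of the 6 differences, 1 transition and 5 transversions over 19 sites: P = 1/19 = 0.052632, Q = 5/19 = 0.263158.
d = −0.5·ln(0.631578) − 0.25·ln(0.473684) = −0.5·(-0.459534) − 0.25·(-0.747215) = 0.4166.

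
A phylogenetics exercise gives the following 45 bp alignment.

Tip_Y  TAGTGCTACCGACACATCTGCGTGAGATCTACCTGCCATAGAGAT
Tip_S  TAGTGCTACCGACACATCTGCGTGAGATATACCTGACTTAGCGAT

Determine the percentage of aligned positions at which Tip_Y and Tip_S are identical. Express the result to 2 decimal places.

91.11%

Differing sites — 29:C/A; 36:C/A; 38:A/T; 42:A/C.
41 of the 45 sites match, so the percent identity is 41/45 × 100 = 91.11%.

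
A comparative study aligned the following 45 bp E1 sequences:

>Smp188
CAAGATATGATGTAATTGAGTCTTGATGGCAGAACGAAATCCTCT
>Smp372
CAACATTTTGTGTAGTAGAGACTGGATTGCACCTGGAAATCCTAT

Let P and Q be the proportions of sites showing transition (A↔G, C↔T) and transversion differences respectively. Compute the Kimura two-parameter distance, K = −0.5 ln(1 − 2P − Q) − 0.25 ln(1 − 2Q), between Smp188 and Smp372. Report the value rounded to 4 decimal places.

0.4102

Mismatches occur at site 4 (G→C, transversion), site 7 (A→T, transversion), site 9 (G→T, transversion), site 10 (A→G, transition), site 15 (A→G, transition), site 17 (T→A, transversion), site 21 (T→A, transversion), site 24 (T→G, transversion), site 28 (G→T, transversion), site 32 (G→C, transversion), site 33 (A→C, transversion), site 34 (A→T, transversion), site 35 (C→G, transversion), site 44 (C→A, transversion).
Of the 14 differences, 2 transitions and 12 transversions over 45 sites: P = 2/45 = 0.044444, Q = 12/45 = 0.266667.
d = −0.5·ln(0.644445) − 0.25·ln(0.466666) = −0.5·(-0.439366) − 0.25·(-0.762141) = 0.4102.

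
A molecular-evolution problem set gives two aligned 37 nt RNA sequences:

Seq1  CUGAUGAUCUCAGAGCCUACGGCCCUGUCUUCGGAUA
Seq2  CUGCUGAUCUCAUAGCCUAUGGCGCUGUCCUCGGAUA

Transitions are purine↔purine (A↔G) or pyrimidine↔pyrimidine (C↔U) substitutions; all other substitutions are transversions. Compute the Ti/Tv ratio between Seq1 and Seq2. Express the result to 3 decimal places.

0.667

Mismatches occur at site 4 (A→C, transversion), site 13 (G→U, transversion), site 20 (C→U, transition), site 24 (C→G, transversion), site 30 (U→C, transition).
Of the 5 differences, 2 transitions and 3 transversions, so Ti/Tv = 2/3 = 0.667.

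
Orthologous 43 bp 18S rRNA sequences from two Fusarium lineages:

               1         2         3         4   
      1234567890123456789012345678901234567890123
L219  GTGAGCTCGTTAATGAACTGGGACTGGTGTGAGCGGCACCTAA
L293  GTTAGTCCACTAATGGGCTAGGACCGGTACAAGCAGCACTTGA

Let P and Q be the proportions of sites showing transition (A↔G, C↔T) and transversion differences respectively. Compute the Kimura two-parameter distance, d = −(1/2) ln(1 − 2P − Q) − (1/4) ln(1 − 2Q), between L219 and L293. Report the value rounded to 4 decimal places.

Mismatches occur at site 3 (G↔T, transversion), site 6 (C↔T, transition), site 7 (T↔C, transition), site 9 (G↔A, transition), site 10 (T↔C, transition), site 16 (A↔G, transition), site 17 (A↔G, transition), site 20 (G↔A, transition), site 25 (T↔C, transition), site 29 (G↔A, transition), site 30 (T↔C, transition), site 31 (G↔A, transition), site 35 (G↔A, transition), site 40 (C↔T, transition), site 42 (A↔G, transition).
Of the 15 differences, 14 transitions and 1 transversion over 43 sites: P = 14/43 = 0.325581, Q = 1/43 = 0.023256.
d = −0.5·ln(0.325582) − 0.25·ln(0.953488) = −0.5·(-1.122141) − 0.25·(-0.047628) = 0.5730.

0.5730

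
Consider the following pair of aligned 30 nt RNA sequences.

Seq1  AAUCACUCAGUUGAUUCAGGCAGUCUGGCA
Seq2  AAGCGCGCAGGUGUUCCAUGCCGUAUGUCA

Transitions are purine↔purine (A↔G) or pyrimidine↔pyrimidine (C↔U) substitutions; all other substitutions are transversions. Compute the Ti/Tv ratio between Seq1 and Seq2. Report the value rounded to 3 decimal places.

Differing sites — 3:U/G (Tv); 5:A/G (Ti); 7:U/G (Tv); 11:U/G (Tv); 14:A/U (Tv); 16:U/C (Ti); 19:G/U (Tv); 22:A/C (Tv); 25:C/A (Tv); 28:G/U (Tv).
Of the 10 differences, 2 transitions and 8 transversions, so Ti/Tv = 2/8 = 0.250.

0.250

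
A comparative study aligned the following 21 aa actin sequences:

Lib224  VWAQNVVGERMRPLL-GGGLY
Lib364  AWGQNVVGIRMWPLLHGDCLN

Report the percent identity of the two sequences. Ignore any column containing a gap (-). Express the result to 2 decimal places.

65.00%

Excluding the 1 gap column leaves 20 comparable sites.
The sequences differ at positions 1 (V/A), 3 (A/G), 9 (E/I), 12 (R/W), 18 (G/D), 19 (G/C), 21 (Y/N).
13 of the 20 comparable sites match, so the percent identity is 13/20 × 100 = 65.00%.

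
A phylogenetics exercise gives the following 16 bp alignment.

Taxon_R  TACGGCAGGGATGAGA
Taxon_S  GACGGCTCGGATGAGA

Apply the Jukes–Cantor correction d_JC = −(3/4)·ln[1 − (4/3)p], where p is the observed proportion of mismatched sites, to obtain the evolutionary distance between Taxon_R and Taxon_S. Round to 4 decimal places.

Mismatches occur at site 1 (T→G), site 7 (A→T), site 8 (G→C).
p = 3/16 = 0.187500.
d = −0.75 · ln(1 − (4/3)·0.187500) = −0.75 · ln(0.750000) = −0.75 · (-0.287682) = 0.2158.

0.2158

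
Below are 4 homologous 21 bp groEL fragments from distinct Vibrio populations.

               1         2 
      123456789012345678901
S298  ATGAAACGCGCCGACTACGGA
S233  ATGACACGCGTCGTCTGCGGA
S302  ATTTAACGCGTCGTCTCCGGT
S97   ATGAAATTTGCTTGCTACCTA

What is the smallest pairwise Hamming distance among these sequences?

4

Pairwise Hamming distances:
  S298 vs S233: 4
  S298 vs S302: 6
  S298 vs S97: 8
  S233 vs S302: 5
  S233 vs S97: 11
  S302 vs S97: 13
The smallest is 4, between S298 and S233.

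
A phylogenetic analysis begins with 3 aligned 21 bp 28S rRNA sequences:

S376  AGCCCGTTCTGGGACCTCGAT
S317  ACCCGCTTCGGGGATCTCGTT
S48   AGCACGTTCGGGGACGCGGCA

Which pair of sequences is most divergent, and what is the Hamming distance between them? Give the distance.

10

Pairwise Hamming distances:
  S376 vs S317: 6
  S376 vs S48: 7
  S317 vs S48: 10
The largest is 10, between S317 and S48.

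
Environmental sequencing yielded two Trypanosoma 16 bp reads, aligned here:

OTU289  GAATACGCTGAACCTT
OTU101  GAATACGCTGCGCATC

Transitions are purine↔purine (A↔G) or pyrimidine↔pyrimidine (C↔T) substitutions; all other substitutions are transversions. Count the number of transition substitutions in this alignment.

2

The sequences differ at positions 11 (A/C, transversion), 12 (A/G, transition), 14 (C/A, transversion), 16 (T/C, transition).
Of the 4 differences, 2 transitions and 2 transversions, so the answer is 2.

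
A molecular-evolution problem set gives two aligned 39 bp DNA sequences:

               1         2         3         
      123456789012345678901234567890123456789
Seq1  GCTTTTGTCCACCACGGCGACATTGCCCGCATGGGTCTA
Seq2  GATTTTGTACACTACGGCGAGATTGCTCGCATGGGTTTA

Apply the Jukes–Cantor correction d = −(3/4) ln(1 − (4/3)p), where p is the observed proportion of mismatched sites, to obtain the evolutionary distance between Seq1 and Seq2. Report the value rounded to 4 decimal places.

0.1722

Differing sites — 2:C/A; 9:C/A; 13:C/T; 21:C/G; 27:C/T; 37:C/T.
p = 6/39 = 0.153846.
d = −0.75 · ln(1 − (4/3)·0.153846) = −0.75 · ln(0.794872) = −0.75 · (-0.229574) = 0.1722.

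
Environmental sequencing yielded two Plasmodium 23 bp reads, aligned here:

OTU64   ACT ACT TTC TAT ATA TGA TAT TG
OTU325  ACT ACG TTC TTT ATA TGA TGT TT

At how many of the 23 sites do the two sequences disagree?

4

Differing sites — 6:T/G; 11:A/T; 20:A/G; 23:G/T.
That gives 4 mismatches out of 23 aligned sites, so the Hamming distance is 4.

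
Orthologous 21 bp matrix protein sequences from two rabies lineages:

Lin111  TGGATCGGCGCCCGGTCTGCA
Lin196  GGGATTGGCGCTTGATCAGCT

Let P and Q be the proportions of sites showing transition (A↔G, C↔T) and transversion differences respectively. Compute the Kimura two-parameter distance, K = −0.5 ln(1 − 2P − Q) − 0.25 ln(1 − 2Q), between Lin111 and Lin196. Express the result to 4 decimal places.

0.4551

Differing sites — 1:T/G (Tv); 6:C/T (Ti); 12:C/T (Ti); 13:C/T (Ti); 15:G/A (Ti); 18:T/A (Tv); 21:A/T (Tv).
Of the 7 differences, 4 transitions and 3 transversions over 21 sites: P = 4/21 = 0.190476, Q = 3/21 = 0.142857.
d = −0.5·ln(0.476191) − 0.25·ln(0.714286) = −0.5·(-0.741936) − 0.25·(-0.336472) = 0.4551.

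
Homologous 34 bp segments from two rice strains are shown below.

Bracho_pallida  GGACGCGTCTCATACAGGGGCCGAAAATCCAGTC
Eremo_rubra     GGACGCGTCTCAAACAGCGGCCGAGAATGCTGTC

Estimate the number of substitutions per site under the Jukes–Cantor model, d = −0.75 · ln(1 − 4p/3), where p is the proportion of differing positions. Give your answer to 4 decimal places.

0.1637

The sequences differ at positions 13 (T/A), 18 (G/C), 25 (A/G), 29 (C/G), 31 (A/T).
p = 5/34 = 0.147059.
d = −0.75 · ln(1 − (4/3)·0.147059) = −0.75 · ln(0.803921) = −0.75 · (-0.218254) = 0.1637.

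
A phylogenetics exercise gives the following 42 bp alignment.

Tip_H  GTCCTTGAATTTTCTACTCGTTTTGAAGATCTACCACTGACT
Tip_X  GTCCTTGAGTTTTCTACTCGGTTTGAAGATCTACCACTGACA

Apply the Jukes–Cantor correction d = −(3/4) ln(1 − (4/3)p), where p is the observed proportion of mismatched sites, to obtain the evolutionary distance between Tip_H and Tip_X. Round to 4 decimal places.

0.0751

Mismatches occur at site 9 (A→G), site 21 (T→G), site 42 (T→A).
p = 3/42 = 0.071429.
d = −0.75 · ln(1 − (4/3)·0.071429) = −0.75 · ln(0.904761) = −0.75 · (-0.100084) = 0.0751.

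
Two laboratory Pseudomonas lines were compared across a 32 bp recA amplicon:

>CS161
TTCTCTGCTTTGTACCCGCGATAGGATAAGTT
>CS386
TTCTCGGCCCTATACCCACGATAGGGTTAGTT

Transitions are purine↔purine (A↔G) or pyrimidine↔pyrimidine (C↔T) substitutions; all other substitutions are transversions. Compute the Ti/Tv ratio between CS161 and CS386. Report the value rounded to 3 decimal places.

The sequences differ at positions 6 (T/G, transversion), 9 (T/C, transition), 10 (T/C, transition), 12 (G/A, transition), 18 (G/A, transition), 26 (A/G, transition), 28 (A/T, transversion).
Of the 7 differences, 5 transitions and 2 transversions, so Ti/Tv = 5/2 = 2.500.

2.500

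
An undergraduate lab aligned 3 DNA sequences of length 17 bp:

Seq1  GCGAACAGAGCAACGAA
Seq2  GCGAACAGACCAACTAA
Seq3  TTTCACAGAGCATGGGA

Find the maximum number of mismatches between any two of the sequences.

9

Pairwise Hamming distances:
  Seq1 vs Seq2: 2
  Seq1 vs Seq3: 7
  Seq2 vs Seq3: 9
The largest is 9, between Seq2 and Seq3.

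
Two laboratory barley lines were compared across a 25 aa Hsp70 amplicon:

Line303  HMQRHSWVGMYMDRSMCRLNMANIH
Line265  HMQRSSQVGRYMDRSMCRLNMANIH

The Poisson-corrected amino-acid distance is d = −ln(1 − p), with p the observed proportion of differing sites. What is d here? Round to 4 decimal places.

Differing sites — 5:H/S; 7:W/Q; 10:M/R.
p = 3/25 = 0.120000.
d = −ln(1 − 0.120000) = −ln(0.880000) = 0.1278.

0.1278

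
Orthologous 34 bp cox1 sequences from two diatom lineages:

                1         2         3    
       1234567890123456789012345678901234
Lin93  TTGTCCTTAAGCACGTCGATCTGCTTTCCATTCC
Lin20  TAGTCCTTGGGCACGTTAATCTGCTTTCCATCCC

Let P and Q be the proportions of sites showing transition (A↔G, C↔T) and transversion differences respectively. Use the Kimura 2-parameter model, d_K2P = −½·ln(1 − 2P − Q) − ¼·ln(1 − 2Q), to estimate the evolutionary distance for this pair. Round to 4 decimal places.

Mismatches occur at site 2 (T→A, transversion), site 9 (A→G, transition), site 10 (A→G, transition), site 17 (C→T, transition), site 18 (G→A, transition), site 32 (T→C, transition).
Of the 6 differences, 5 transitions and 1 transversion over 34 sites: P = 5/34 = 0.147059, Q = 1/34 = 0.029412.
d = −0.5·ln(0.676470) − 0.25·ln(0.941176) = −0.5·(-0.390867) − 0.25·(-0.060625) = 0.2106.

0.2106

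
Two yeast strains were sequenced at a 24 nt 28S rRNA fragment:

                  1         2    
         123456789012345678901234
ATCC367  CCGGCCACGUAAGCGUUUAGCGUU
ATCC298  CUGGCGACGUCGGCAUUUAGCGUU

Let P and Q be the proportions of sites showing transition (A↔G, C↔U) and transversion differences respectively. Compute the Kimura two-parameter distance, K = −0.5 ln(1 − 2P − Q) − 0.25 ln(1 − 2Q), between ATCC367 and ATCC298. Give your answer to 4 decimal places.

Mismatches occur at site 2 (C→U, transition), site 6 (C→G, transversion), site 11 (A→C, transversion), site 12 (A→G, transition), site 15 (G→A, transition).
Of the 5 differences, 3 transitions and 2 transversions over 24 sites: P = 3/24 = 0.125000, Q = 2/24 = 0.083333.
d = −0.5·ln(0.666667) − 0.25·ln(0.833334) = −0.5·(-0.405465) − 0.25·(-0.182321) = 0.2483.

0.2483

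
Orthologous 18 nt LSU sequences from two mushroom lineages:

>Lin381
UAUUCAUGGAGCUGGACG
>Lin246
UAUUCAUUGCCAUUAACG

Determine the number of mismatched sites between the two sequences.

6

Mismatches occur at site 8 (G/U), site 10 (A/C), site 11 (G/C), site 12 (C/A), site 14 (G/U), site 15 (G/A).
That gives 6 mismatches out of 18 aligned sites, so the Hamming distance is 6.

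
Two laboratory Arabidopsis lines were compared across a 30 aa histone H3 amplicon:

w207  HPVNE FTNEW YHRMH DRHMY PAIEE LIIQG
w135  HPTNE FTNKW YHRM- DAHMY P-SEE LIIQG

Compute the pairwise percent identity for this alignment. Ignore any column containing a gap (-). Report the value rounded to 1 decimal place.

85.7%

Excluding the 2 gap columns leaves 28 comparable sites.
Mismatches occur at site 3 (V↔T), site 9 (E↔K), site 17 (R↔A), site 23 (I↔S).
24 of the 28 comparable sites match, so the percent identity is 24/28 × 100 = 85.7%.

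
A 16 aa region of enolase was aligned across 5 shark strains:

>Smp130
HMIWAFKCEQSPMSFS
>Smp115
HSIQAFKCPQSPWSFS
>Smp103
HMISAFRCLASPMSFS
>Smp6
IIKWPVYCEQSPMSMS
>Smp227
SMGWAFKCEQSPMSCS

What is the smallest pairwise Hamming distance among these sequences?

Pairwise Hamming distances:
  Smp130 vs Smp115: 4
  Smp130 vs Smp103: 4
  Smp130 vs Smp6: 7
  Smp130 vs Smp227: 3
  Smp115 vs Smp103: 6
  Smp115 vs Smp6: 10
  Smp115 vs Smp227: 7
  Smp103 vs Smp6: 10
  Smp103 vs Smp227: 7
  Smp6 vs Smp227: 7
The smallest is 3, between Smp130 and Smp227.

3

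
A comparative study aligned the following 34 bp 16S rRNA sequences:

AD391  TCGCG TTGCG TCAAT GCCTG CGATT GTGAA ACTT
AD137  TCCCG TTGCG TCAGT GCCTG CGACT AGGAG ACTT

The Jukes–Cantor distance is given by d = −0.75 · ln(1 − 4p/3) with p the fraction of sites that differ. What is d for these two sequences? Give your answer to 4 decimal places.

0.2012

The sequences differ at positions 3 (G/C), 14 (A/G), 24 (T/C), 26 (G/A), 27 (T/G), 30 (A/G).
p = 6/34 = 0.176471.
d = −0.75 · ln(1 − (4/3)·0.176471) = −0.75 · ln(0.764705) = −0.75 · (-0.268265) = 0.2012.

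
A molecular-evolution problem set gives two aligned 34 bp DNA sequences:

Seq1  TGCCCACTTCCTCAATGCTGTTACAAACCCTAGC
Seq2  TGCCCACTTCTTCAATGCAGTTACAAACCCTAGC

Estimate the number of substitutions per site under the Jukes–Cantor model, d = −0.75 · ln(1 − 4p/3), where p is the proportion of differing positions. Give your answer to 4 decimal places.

Differing sites — 11:C/T; 19:T/A.
p = 2/34 = 0.058824.
d = −0.75 · ln(1 − (4/3)·0.058824) = −0.75 · ln(0.921568) = −0.75 · (-0.081679) = 0.0613.

0.0613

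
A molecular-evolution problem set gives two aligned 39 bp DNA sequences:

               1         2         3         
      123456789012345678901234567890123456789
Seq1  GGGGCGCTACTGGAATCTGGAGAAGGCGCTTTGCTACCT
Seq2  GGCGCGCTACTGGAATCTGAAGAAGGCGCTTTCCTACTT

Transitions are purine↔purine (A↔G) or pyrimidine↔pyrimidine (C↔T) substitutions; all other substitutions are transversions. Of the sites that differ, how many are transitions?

Mismatches occur at site 3 (G→C, transversion), site 20 (G→A, transition), site 33 (G→C, transversion), site 38 (C→T, transition).
Of the 4 differences, 2 transitions and 2 transversions, so the answer is 2.

2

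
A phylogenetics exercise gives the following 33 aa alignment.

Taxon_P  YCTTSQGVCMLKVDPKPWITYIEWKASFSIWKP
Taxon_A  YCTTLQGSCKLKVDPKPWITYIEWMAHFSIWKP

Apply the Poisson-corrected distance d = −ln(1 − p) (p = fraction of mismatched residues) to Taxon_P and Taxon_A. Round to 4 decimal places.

Mismatches occur at site 5 (S→L), site 8 (V→S), site 10 (M→K), site 25 (K→M), site 27 (S→H).
p = 5/33 = 0.151515.
d = −ln(1 − 0.151515) = −ln(0.848485) = 0.1643.

0.1643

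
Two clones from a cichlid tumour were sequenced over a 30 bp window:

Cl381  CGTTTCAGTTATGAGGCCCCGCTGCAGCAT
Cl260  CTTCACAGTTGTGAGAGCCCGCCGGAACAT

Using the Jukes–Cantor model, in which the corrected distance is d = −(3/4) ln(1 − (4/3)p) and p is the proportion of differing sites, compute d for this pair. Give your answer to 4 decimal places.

Mismatches occur at site 2 (G↔T), site 4 (T↔C), site 5 (T↔A), site 11 (A↔G), site 16 (G↔A), site 17 (C↔G), site 23 (T↔C), site 25 (C↔G), site 27 (G↔A).
p = 9/30 = 0.300000.
d = −0.75 · ln(1 − (4/3)·0.300000) = −0.75 · ln(0.600000) = −0.75 · (-0.510826) = 0.3831.

0.3831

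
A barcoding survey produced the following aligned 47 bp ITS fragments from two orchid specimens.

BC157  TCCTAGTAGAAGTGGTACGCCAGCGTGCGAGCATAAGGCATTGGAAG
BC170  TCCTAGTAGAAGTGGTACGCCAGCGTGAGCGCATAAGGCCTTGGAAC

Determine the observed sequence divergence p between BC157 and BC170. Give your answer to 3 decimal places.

0.085

The sequences differ at positions 28 (C/A), 30 (A/C), 40 (A/C), 47 (G/C).
There are 4 differences over 47 sites, so p = 4/47 = 0.085.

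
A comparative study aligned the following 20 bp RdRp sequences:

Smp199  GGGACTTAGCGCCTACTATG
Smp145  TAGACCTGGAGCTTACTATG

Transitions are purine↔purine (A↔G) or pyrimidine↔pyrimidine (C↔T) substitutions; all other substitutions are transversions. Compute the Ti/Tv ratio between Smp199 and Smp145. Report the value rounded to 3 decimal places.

2.000

Mismatches occur at site 1 (G↔T, transversion), site 2 (G↔A, transition), site 6 (T↔C, transition), site 8 (A↔G, transition), site 10 (C↔A, transversion), site 13 (C↔T, transition).
Of the 6 differences, 4 transitions and 2 transversions, so Ti/Tv = 4/2 = 2.000.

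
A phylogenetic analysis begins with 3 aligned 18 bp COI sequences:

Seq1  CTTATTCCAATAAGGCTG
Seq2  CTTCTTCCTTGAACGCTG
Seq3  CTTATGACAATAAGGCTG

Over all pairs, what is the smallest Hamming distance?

Pairwise Hamming distances:
  Seq1 vs Seq2: 5
  Seq1 vs Seq3: 2
  Seq2 vs Seq3: 7
The smallest is 2, between Seq1 and Seq3.

2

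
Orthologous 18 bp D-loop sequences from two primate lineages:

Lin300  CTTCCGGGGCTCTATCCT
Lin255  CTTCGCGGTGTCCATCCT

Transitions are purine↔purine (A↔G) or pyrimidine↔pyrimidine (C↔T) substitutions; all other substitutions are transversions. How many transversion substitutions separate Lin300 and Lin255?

4

Mismatches occur at site 5 (C→G, transversion), site 6 (G→C, transversion), site 9 (G→T, transversion), site 10 (C→G, transversion), site 13 (T→C, transition).
Of the 5 differences, 1 transition and 4 transversions, so the answer is 4.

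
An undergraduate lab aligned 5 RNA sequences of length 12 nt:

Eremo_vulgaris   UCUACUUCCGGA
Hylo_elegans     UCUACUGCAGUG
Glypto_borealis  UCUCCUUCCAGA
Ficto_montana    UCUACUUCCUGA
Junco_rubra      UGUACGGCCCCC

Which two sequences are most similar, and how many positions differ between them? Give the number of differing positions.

1

Pairwise Hamming distances:
  Eremo_vulgaris vs Hylo_elegans: 4
  Eremo_vulgaris vs Glypto_borealis: 2
  Eremo_vulgaris vs Ficto_montana: 1
  Eremo_vulgaris vs Junco_rubra: 6
  Hylo_elegans vs Glypto_borealis: 6
  Hylo_elegans vs Ficto_montana: 5
  Hylo_elegans vs Junco_rubra: 6
  Glypto_borealis vs Ficto_montana: 2
  Glypto_borealis vs Junco_rubra: 7
  Ficto_montana vs Junco_rubra: 6
The smallest is 1, between Eremo_vulgaris and Ficto_montana.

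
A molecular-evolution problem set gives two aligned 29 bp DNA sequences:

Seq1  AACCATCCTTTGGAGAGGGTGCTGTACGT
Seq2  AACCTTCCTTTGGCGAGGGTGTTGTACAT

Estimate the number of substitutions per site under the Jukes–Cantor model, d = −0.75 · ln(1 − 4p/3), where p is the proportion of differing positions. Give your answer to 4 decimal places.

Mismatches occur at site 5 (A↔T), site 14 (A↔C), site 22 (C↔T), site 28 (G↔A).
p = 4/29 = 0.137931.
d = −0.75 · ln(1 − (4/3)·0.137931) = −0.75 · ln(0.816092) = −0.75 · (-0.203228) = 0.1524.

0.1524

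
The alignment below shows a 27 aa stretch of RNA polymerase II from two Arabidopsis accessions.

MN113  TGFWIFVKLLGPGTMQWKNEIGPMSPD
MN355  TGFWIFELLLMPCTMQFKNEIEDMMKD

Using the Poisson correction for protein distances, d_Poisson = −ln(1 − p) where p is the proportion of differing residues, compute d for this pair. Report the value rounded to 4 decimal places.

0.4055

Mismatches occur at site 7 (V↔E), site 8 (K↔L), site 11 (G↔M), site 13 (G↔C), site 17 (W↔F), site 22 (G↔E), site 23 (P↔D), site 25 (S↔M), site 26 (P↔K).
p = 9/27 = 0.333333.
d = −ln(1 − 0.333333) = −ln(0.666667) = 0.4055.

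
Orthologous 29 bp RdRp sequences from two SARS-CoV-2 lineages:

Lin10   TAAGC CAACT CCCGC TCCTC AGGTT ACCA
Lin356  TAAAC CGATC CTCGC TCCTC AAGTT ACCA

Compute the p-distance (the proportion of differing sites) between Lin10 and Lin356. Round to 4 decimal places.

0.2069

Mismatches occur at site 4 (G↔A), site 7 (A↔G), site 9 (C↔T), site 10 (T↔C), site 12 (C↔T), site 22 (G↔A).
There are 6 differences over 29 sites, so p = 6/29 = 0.2069.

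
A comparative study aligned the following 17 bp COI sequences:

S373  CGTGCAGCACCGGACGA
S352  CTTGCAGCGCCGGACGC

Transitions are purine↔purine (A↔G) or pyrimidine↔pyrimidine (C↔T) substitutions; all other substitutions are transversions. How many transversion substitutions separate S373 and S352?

2

Differing sites — 2:G/T (Tv); 9:A/G (Ti); 17:A/C (Tv).
Of the 3 differences, 1 transition and 2 transversions, so the answer is 2.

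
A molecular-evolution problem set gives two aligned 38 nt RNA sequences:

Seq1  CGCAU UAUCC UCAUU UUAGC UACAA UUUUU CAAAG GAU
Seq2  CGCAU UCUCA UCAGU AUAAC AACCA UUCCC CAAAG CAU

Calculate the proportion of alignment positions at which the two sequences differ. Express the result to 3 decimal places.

0.289

The sequences differ at positions 7 (A/C), 10 (C/A), 14 (U/G), 16 (U/A), 19 (G/A), 21 (U/A), 24 (A/C), 28 (U/C), 29 (U/C), 30 (U/C), 36 (G/C).
There are 11 differences over 38 sites, so p = 11/38 = 0.289.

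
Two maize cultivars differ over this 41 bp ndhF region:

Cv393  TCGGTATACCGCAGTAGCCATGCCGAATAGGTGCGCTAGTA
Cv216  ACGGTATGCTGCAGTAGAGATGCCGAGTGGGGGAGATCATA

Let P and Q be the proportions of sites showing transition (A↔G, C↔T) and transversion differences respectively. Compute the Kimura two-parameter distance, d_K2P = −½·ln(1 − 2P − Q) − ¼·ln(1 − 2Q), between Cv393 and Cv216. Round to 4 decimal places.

Differing sites — 1:T/A (Tv); 8:A/G (Ti); 10:C/T (Ti); 18:C/A (Tv); 19:C/G (Tv); 27:A/G (Ti); 29:A/G (Ti); 32:T/G (Tv); 34:C/A (Tv); 36:C/A (Tv); 38:A/C (Tv); 39:G/A (Ti).
Of the 12 differences, 5 transitions and 7 transversions over 41 sites: P = 5/41 = 0.121951, Q = 7/41 = 0.170732.
d = −0.5·ln(0.585366) − 0.25·ln(0.658536) = −0.5·(-0.535518) − 0.25·(-0.417736) = 0.3722.

0.3722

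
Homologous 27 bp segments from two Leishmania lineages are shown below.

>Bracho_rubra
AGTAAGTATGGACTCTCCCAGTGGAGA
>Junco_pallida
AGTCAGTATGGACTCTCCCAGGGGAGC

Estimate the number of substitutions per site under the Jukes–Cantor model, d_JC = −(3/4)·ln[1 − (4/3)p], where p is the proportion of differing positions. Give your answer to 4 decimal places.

Differing sites — 4:A/C; 22:T/G; 27:A/C.
p = 3/27 = 0.111111.
d = −0.75 · ln(1 − (4/3)·0.111111) = −0.75 · ln(0.851852) = −0.75 · (-0.160342) = 0.1203.

0.1203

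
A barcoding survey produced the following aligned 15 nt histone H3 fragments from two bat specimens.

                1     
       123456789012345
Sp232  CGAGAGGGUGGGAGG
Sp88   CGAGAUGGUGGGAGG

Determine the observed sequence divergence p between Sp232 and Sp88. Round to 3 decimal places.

0.067

A single mismatch occurs at site 6 (G↔U).
There are 1 differences over 15 sites, so p = 1/15 = 0.067.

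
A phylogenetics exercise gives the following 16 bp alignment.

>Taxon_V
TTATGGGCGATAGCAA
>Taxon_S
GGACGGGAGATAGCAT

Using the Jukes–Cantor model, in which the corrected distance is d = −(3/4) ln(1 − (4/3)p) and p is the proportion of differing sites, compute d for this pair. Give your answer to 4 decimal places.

The sequences differ at positions 1 (T/G), 2 (T/G), 4 (T/C), 8 (C/A), 16 (A/T).
p = 5/16 = 0.312500.
d = −0.75 · ln(1 − (4/3)·0.312500) = −0.75 · ln(0.583333) = −0.75 · (-0.538997) = 0.4042.

0.4042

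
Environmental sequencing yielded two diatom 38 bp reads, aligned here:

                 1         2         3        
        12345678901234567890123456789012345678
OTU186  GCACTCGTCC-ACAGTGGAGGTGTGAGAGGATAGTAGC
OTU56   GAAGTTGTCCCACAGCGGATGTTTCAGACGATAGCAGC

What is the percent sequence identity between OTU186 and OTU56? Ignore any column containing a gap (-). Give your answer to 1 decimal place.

Excluding the 1 gap column leaves 37 comparable sites.
Differing sites — 2:C/A; 4:C/G; 6:C/T; 16:T/C; 20:G/T; 23:G/T; 25:G/C; 29:G/C; 35:T/C.
28 of the 37 comparable sites match, so the percent identity is 28/37 × 100 = 75.7%.

75.7%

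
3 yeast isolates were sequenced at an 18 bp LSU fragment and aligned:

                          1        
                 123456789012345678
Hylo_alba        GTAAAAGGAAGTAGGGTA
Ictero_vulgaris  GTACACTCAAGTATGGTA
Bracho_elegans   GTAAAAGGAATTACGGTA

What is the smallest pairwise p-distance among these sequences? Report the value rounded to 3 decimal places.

0.111

Pairwise Hamming distances:
  Hylo_alba vs Ictero_vulgaris: 5
  Hylo_alba vs Bracho_elegans: 2
  Ictero_vulgaris vs Bracho_elegans: 6
The smallest is 2 mismatches, between Hylo_alba and Bracho_elegans; p = 2/18 = 0.111.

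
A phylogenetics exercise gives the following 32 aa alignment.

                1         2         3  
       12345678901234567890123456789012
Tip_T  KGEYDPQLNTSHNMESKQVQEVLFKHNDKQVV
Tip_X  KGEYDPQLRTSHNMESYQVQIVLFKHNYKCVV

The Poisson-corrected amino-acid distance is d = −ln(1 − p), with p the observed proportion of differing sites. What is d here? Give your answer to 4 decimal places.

Mismatches occur at site 9 (N→R), site 17 (K→Y), site 21 (E→I), site 28 (D→Y), site 30 (Q→C).
p = 5/32 = 0.156250.
d = −ln(1 − 0.156250) = −ln(0.843750) = 0.1699.

0.1699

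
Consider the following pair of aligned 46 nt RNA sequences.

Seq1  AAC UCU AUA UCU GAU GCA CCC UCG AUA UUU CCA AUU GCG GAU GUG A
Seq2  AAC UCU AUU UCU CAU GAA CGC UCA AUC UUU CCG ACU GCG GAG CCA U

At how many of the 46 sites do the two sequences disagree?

13

Mismatches occur at site 9 (A→U), site 13 (G→C), site 17 (C→A), site 20 (C→G), site 24 (G→A), site 27 (A→C), site 33 (A→G), site 35 (U→C), site 42 (U→G), site 43 (G→C), site 44 (U→C), site 45 (G→A), site 46 (A→U).
That gives 13 mismatches out of 46 aligned sites, so the Hamming distance is 13.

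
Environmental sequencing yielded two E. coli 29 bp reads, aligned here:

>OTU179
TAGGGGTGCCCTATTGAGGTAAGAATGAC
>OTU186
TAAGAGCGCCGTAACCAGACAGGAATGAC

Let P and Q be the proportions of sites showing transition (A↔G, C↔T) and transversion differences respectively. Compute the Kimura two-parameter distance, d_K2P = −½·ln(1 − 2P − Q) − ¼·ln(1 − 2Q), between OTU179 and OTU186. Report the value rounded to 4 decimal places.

Differing sites — 3:G/A (Ti); 5:G/A (Ti); 7:T/C (Ti); 11:C/G (Tv); 14:T/A (Tv); 15:T/C (Ti); 16:G/C (Tv); 19:G/A (Ti); 20:T/C (Ti); 22:A/G (Ti).
Of the 10 differences, 7 transitions and 3 transversions over 29 sites: P = 7/29 = 0.241379, Q = 3/29 = 0.103448.
d = −0.5·ln(0.413794) − 0.25·ln(0.793104) = −0.5·(-0.882387) − 0.25·(-0.231801) = 0.4991.

0.4991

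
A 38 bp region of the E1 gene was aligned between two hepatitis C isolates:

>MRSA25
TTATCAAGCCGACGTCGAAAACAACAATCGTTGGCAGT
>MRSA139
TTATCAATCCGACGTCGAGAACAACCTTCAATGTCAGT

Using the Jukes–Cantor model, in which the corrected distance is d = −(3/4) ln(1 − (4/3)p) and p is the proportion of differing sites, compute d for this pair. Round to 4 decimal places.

Mismatches occur at site 8 (G↔T), site 19 (A↔G), site 26 (A↔C), site 27 (A↔T), site 30 (G↔A), site 31 (T↔A), site 34 (G↔T).
p = 7/38 = 0.184211.
d = −0.75 · ln(1 − (4/3)·0.184211) = −0.75 · ln(0.754385) = −0.75 · (-0.281852) = 0.2114.

0.2114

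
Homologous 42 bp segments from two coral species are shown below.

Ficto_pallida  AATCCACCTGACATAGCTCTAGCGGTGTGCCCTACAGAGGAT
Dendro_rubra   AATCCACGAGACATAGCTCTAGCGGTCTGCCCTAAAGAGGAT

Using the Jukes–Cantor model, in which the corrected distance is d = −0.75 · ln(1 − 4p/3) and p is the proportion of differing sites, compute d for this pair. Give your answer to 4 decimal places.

Differing sites — 8:C/G; 9:T/A; 27:G/C; 35:C/A.
p = 4/42 = 0.095238.
d = −0.75 · ln(1 − (4/3)·0.095238) = −0.75 · ln(0.873016) = −0.75 · (-0.135801) = 0.1019.

0.1019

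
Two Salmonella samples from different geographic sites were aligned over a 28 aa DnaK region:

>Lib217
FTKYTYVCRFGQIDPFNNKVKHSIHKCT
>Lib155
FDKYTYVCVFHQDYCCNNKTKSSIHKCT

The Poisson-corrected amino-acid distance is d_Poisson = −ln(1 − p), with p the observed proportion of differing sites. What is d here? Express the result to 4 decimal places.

Mismatches occur at site 2 (T/D), site 9 (R/V), site 11 (G/H), site 13 (I/D), site 14 (D/Y), site 15 (P/C), site 16 (F/C), site 20 (V/T), site 22 (H/S).
p = 9/28 = 0.321429.
d = −ln(1 − 0.321429) = −ln(0.678571) = 0.3878.

0.3878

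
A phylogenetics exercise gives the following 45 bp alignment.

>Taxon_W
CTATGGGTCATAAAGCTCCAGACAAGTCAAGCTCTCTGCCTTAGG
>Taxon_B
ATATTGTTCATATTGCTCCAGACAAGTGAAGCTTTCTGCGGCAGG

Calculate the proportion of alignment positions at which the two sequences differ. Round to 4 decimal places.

Differing sites — 1:C/A; 5:G/T; 7:G/T; 13:A/T; 14:A/T; 28:C/G; 34:C/T; 40:C/G; 41:T/G; 42:T/C.
There are 10 differences over 45 sites, so p = 10/45 = 0.2222.

0.2222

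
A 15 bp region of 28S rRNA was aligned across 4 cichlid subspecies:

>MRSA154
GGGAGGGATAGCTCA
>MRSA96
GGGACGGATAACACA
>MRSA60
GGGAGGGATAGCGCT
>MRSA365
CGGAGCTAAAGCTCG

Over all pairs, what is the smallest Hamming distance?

2

Pairwise Hamming distances:
  MRSA154 vs MRSA96: 3
  MRSA154 vs MRSA60: 2
  MRSA154 vs MRSA365: 5
  MRSA96 vs MRSA60: 4
  MRSA96 vs MRSA365: 8
  MRSA60 vs MRSA365: 6
The smallest is 2, between MRSA154 and MRSA60.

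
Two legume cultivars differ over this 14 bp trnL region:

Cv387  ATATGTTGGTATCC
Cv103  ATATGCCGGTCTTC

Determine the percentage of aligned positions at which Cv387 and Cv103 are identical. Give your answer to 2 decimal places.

Differing sites — 6:T/C; 7:T/C; 11:A/C; 13:C/T.
10 of the 14 sites match, so the percent identity is 10/14 × 100 = 71.43%.

71.43%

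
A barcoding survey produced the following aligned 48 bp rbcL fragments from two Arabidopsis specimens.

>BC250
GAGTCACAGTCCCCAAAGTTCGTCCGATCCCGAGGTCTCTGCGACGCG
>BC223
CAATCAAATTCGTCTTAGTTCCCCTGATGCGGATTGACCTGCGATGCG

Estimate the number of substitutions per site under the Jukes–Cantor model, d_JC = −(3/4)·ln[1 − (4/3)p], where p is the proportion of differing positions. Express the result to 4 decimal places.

0.5627

Mismatches occur at site 1 (G/C), site 3 (G/A), site 7 (C/A), site 9 (G/T), site 12 (C/G), site 13 (C/T), site 15 (A/T), site 16 (A/T), site 22 (G/C), site 23 (T/C), site 25 (C/T), site 29 (C/G), site 31 (C/G), site 34 (G/T), site 35 (G/T), site 36 (T/G), site 37 (C/A), site 38 (T/C), site 45 (C/T).
p = 19/48 = 0.395833.
d = −0.75 · ln(1 − (4/3)·0.395833) = −0.75 · ln(0.472223) = −0.75 · (-0.750304) = 0.5627.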